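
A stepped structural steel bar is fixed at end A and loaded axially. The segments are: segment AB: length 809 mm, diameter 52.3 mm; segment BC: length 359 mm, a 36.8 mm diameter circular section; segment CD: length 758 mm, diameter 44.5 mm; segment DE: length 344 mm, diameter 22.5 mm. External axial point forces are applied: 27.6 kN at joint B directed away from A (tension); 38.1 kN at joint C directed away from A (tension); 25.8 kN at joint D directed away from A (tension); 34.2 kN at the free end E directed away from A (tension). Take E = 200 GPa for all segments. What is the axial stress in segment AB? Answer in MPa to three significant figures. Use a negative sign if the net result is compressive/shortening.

58.5 MPa

Internal axial forces (sectioning from the free end, tension +): N_DE = 34.2 kN, N_CD = 60 kN, N_BC = 98.1 kN, N_AB = 125.7 kN.
A_AB = 2148 mm².
σ_AB = N_AB/A_AB = 125700/2148 = 58.51 MPa.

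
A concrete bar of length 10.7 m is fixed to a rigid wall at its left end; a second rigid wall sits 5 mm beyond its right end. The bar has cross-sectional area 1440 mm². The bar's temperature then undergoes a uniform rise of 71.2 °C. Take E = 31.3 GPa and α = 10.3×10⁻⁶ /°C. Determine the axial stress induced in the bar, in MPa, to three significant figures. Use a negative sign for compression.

Free thermal expansion αLΔT = 10.3e-6 · 10700 · 71.2 = 7.847 mm.
The walls engage after the gap closes; constrained expansion = 7.847 − 5 = 2.847 mm.
The walls impose strain ε = −(2.847)/10700 = -2.6607e-04; σ = Eε = 31300 · -2.6607e-04 = -8.328 MPa.

-8.33 MPa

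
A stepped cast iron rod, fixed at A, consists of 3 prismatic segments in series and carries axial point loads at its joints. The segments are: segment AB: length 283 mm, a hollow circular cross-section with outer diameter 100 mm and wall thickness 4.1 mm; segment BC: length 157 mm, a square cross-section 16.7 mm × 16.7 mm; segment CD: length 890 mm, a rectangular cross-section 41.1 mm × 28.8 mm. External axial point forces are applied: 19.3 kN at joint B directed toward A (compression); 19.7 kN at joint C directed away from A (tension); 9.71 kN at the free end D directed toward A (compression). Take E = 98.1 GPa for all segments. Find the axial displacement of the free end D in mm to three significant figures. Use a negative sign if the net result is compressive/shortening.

-0.0388 mm

Internal axial forces (sectioning from the free end, tension +): N_CD = -9.71 kN, N_BC = 9.99 kN, N_AB = -9.31 kN.
A_AB = 1235 mm².
A_BC = 278.9 mm².
A_CD = 1184 mm².
δ_AB = -9310·283/(1235·98100) = -0.02174 mm
δ_BC = 9990·157/(278.9·98100) = 0.05733 mm
δ_CD = -9710·890/(1184·98100) = -0.07442 mm
δ = Σδ_i = -0.03884 mm.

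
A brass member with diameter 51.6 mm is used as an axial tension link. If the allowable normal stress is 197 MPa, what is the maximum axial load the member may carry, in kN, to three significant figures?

412 kN

A = 2091 mm².
P_max = σ_allow · A = 197 · 2091 = 412000 N = 412 kN.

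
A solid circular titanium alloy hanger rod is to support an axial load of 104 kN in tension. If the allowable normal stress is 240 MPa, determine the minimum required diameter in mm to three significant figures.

23.5 mm

Required area A ≥ P/σ_allow = 104000/240 = 433.3 mm².
For a solid circular section, d ≥ √(4A/π) = 23.49 mm.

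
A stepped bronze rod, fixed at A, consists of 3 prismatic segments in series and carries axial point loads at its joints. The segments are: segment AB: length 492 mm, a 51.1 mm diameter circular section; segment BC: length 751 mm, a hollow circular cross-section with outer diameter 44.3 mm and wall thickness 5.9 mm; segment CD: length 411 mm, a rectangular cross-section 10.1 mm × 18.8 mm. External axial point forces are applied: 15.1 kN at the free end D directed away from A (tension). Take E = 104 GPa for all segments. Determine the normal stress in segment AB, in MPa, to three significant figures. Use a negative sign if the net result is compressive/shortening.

7.36 MPa

Internal axial forces (sectioning from the free end, tension +): N_CD = 15.1 kN, N_BC = 15.1 kN, N_AB = 15.1 kN.
A_AB = 2051 mm².
σ_AB = N_AB/A_AB = 15100/2051 = 7.363 MPa.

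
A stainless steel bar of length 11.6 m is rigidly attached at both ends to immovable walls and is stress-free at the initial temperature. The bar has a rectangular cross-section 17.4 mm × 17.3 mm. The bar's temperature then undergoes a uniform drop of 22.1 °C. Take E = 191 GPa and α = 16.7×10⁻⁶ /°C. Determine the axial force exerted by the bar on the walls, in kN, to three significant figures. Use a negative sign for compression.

21.2 kN

Free thermal expansion αLΔT = 16.7e-6 · 11600 · -22.1 = -4.281 mm.
The walls impose strain ε = −(-4.281)/11600 = 3.6907e-04; σ = Eε = 191000 · 3.6907e-04 = 70.49 MPa.
Wall reaction R = σ·A = 70.49·301 = 21220 N = 21.22 kN.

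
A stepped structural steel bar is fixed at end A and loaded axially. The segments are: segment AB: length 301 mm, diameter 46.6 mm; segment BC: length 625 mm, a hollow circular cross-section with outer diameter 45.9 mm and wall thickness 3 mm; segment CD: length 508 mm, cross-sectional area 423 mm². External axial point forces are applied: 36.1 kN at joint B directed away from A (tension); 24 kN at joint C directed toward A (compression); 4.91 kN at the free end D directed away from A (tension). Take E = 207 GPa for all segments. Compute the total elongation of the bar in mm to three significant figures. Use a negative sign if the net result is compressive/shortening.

Internal axial forces (sectioning from the free end, tension +): N_CD = 4.91 kN, N_BC = -19.09 kN, N_AB = 17.01 kN.
A_AB = 1706 mm².
A_BC = 404.3 mm².
δ_AB = 17010·301/(1706·207000) = 0.0145 mm
δ_BC = -19090·625/(404.3·207000) = -0.1426 mm
δ_CD = 4910·508/(423·207000) = 0.02849 mm
δ = Σδ_i = -0.09957 mm.

-0.0996 mm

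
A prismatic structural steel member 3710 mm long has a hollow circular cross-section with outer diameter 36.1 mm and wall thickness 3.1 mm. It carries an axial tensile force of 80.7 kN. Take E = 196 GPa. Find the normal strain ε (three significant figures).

0.00128

A = 321.4 mm².
σ = N/A = 251.1 MPa; ε = σ/E = 251.1/196000 = 1.281e-03.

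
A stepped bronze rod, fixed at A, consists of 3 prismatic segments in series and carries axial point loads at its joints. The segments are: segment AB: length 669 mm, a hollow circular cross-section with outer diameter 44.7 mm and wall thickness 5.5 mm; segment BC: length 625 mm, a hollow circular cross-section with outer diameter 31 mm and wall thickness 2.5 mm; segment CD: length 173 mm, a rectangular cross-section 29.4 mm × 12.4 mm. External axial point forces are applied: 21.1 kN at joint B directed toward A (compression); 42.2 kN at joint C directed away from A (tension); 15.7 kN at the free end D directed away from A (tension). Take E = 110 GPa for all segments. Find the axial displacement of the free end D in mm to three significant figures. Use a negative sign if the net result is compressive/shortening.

Internal axial forces (sectioning from the free end, tension +): N_CD = 15.7 kN, N_BC = 57.9 kN, N_AB = 36.8 kN.
A_AB = 677.3 mm².
A_BC = 223.8 mm².
A_CD = 364.6 mm².
δ_AB = 36800·669/(677.3·110000) = 0.3304 mm
δ_BC = 57900·625/(223.8·110000) = 1.47 mm
δ_CD = 15700·173/(364.6·110000) = 0.06773 mm
δ = Σδ_i = 1.868 mm.

1.87 mm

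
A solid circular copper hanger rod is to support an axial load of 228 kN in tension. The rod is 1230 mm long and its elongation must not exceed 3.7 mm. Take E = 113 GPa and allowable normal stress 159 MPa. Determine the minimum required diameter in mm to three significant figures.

42.7 mm

Required area A ≥ P/σ_allow = 228000/159 = 1434 mm².
For a solid circular section, d ≥ √(4A/π) = 42.73 mm.
Elongation limit: A ≥ PL/(Eδ_allow) = 228000·1230/(113000·3.7) = 670.7 mm² ⇒ d ≥ 29.22 mm.
The stress limit governs.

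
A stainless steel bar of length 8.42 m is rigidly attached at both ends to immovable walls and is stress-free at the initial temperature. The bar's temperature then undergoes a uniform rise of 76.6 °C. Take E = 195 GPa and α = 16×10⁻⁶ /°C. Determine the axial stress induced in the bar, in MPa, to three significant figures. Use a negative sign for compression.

Free thermal expansion αLΔT = 16e-6 · 8420 · 76.6 = 10.32 mm.
The walls impose strain ε = −(10.32)/8420 = -1.2256e-03; σ = Eε = 195000 · -1.2256e-03 = -239 MPa.

-239 MPa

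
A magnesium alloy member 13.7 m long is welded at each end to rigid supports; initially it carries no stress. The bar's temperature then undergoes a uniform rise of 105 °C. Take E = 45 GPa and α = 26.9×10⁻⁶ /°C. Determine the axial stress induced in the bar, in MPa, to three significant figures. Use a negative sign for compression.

-127 MPa

Free thermal expansion αLΔT = 26.9e-6 · 13700 · 105 = 38.7 mm.
The walls impose strain ε = −(38.7)/13700 = -2.8245e-03; σ = Eε = 45000 · -2.8245e-03 = -127.1 MPa.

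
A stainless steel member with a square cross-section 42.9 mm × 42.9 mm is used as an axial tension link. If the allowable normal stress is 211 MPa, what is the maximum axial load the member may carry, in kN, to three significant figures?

A = 1840 mm².
P_max = σ_allow · A = 211 · 1840 = 388300 N = 388.3 kN.

388 kN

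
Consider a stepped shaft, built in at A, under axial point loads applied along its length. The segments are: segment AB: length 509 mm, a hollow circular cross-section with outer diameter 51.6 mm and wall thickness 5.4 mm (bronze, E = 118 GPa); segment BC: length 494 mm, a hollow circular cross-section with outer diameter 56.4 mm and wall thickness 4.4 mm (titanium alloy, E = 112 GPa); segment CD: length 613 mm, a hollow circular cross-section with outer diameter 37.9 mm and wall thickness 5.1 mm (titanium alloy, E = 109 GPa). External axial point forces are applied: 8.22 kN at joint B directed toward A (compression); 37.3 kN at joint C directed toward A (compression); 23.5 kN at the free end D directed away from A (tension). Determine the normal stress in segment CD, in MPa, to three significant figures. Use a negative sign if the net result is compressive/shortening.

Internal axial forces (sectioning from the free end, tension +): N_CD = 23.5 kN, N_BC = -13.8 kN, N_AB = -22.02 kN.
A_CD = 525.5 mm².
σ_CD = N_CD/A_CD = 23500/525.5 = 44.72 MPa.

44.7 MPa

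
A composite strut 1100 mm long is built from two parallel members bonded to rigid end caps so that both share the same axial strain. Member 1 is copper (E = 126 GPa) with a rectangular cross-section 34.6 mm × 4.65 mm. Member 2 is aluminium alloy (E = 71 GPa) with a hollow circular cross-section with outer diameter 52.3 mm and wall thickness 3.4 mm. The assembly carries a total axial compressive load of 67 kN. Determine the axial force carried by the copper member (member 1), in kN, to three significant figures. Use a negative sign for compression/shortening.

A_1 = 160.9 mm².
A_2 = 522.3 mm².
Equal strain + equilibrium ⇒ each member carries load in proportion to AE: A₁E₁ = 20270000 N, A₂E₂ = 37080000 N, ΣAE = 57360000 N.
F₁ = P·A₁E₁/ΣAE = -67000·20270000/57360000 = -23680 N.

-23.7 kN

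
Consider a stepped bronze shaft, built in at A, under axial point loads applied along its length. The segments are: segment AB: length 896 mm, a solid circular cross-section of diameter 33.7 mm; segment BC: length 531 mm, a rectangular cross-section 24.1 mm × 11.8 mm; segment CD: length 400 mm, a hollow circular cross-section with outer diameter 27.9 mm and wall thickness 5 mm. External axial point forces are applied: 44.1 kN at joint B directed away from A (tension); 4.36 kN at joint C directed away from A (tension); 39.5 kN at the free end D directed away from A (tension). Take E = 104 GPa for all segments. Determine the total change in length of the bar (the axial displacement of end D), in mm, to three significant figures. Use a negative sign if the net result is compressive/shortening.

2.06 mm

Internal axial forces (sectioning from the free end, tension +): N_CD = 39.5 kN, N_BC = 43.86 kN, N_AB = 87.96 kN.
A_AB = 892 mm².
A_BC = 284.4 mm².
A_CD = 359.7 mm².
δ_AB = 87960·896/(892·104000) = 0.8496 mm
δ_BC = 43860·531/(284.4·104000) = 0.7875 mm
δ_CD = 39500·400/(359.7·104000) = 0.4223 mm
δ = Σδ_i = 2.059 mm.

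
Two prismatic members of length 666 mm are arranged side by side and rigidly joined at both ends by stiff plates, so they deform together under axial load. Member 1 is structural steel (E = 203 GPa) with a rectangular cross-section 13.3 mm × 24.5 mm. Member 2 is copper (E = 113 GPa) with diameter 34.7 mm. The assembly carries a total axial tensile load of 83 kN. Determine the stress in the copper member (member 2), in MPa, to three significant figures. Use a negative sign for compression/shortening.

A_1 = 325.9 mm².
A_2 = 945.7 mm².
Equal strain + equilibrium ⇒ each member carries load in proportion to AE: A₁E₁ = 66150000 N, A₂E₂ = 106900000 N, ΣAE = 173000000 N.
σ₂ = P·E₂/ΣAE = 83000·113000/173000000 = 54.21 MPa.

54.2 MPa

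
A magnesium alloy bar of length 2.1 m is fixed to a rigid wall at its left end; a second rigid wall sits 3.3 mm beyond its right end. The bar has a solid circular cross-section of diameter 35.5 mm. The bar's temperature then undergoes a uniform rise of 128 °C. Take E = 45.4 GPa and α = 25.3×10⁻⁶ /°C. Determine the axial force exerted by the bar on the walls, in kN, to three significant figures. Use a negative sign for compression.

-74.9 kN

Free thermal expansion αLΔT = 25.3e-6 · 2100 · 128 = 6.801 mm.
The walls engage after the gap closes; constrained expansion = 6.801 − 3.3 = 3.501 mm.
The walls impose strain ε = −(3.501)/2100 = -1.6670e-03; σ = Eε = 45400 · -1.6670e-03 = -75.68 MPa.
Wall reaction R = σ·A = -75.68·989.8 = -74910 N = -74.91 kN.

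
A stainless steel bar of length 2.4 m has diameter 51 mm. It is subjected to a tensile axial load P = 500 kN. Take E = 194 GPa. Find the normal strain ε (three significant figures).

A = 2043 mm².
σ = N/A = 244.8 MPa; ε = σ/E = 244.8/194000 = 1.262e-03.

0.00126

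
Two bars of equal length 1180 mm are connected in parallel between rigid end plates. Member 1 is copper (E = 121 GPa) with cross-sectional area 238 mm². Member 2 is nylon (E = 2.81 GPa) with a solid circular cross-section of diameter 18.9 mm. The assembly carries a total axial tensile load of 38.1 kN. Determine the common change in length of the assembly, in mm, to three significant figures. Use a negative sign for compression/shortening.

1.52 mm

A_2 = 280.6 mm².
Equal strain + equilibrium ⇒ each member carries load in proportion to AE: A₁E₁ = 28800000 N, A₂E₂ = 788400 N, ΣAE = 29590000 N.
δ = PL/ΣAE = 38100·1180/29590000 = 1.52 mm.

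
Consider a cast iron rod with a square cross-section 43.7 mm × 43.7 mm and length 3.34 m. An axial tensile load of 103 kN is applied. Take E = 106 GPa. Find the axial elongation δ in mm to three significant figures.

1.70 mm

A = 1910 mm².
δ_mech = NL/(AE) = 103000·3340/(1910·106000) = 1.699 mm.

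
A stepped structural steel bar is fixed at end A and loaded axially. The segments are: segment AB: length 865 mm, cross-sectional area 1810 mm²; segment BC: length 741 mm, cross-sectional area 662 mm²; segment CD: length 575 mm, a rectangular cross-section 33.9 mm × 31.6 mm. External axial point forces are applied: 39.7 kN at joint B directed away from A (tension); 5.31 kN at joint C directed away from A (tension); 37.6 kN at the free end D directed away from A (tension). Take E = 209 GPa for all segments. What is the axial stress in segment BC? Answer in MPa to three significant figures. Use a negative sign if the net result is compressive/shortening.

Internal axial forces (sectioning from the free end, tension +): N_CD = 37.6 kN, N_BC = 42.91 kN, N_AB = 82.61 kN.
σ_BC = N_BC/A_BC = 42910/662 = 64.82 MPa.

64.8 MPa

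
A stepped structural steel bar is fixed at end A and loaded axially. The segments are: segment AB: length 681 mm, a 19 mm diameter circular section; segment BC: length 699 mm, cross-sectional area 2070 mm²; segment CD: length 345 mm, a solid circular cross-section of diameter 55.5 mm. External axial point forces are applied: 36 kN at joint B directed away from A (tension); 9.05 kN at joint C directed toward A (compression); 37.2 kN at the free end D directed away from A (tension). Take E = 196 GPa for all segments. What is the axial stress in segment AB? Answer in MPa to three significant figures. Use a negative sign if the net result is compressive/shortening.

Internal axial forces (sectioning from the free end, tension +): N_CD = 37.2 kN, N_BC = 28.15 kN, N_AB = 64.15 kN.
A_AB = 283.5 mm².
σ_AB = N_AB/A_AB = 64150/283.5 = 226.3 MPa.

226 MPa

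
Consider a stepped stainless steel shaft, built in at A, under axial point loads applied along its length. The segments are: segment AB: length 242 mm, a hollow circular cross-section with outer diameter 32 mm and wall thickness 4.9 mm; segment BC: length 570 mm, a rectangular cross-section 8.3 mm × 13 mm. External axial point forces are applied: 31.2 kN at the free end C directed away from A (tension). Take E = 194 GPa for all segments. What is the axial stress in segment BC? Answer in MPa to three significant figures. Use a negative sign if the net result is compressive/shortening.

Internal axial forces (sectioning from the free end, tension +): N_BC = 31.2 kN, N_AB = 31.2 kN.
A_BC = 107.9 mm².
σ_BC = N_BC/A_BC = 31200/107.9 = 289.2 MPa.

289 MPa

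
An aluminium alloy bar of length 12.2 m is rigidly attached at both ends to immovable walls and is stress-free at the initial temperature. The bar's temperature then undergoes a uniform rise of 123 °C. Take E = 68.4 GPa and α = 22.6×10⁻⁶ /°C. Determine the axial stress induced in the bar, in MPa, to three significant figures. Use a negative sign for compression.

Free thermal expansion αLΔT = 22.6e-6 · 12200 · 123 = 33.91 mm.
The walls impose strain ε = −(33.91)/12200 = -2.7798e-03; σ = Eε = 68400 · -2.7798e-03 = -190.1 MPa.

-190 MPa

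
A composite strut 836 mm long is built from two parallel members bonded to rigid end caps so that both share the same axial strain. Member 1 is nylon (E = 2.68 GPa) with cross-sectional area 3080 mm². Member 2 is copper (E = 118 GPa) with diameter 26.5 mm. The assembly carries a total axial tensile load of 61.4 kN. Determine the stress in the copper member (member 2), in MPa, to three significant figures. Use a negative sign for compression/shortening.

A_2 = 551.5 mm².
Equal strain + equilibrium ⇒ each member carries load in proportion to AE: A₁E₁ = 8254000 N, A₂E₂ = 65080000 N, ΣAE = 73340000 N.
σ₂ = P·E₂/ΣAE = 61400·118000/73340000 = 98.79 MPa.

98.8 MPa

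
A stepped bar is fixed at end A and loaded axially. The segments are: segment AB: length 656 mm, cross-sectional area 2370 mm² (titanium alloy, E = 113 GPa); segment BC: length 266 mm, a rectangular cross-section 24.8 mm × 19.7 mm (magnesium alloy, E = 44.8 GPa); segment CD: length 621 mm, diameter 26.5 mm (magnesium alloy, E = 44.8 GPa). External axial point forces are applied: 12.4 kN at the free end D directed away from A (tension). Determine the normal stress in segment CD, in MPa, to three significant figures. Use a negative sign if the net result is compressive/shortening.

Internal axial forces (sectioning from the free end, tension +): N_CD = 12.4 kN, N_BC = 12.4 kN, N_AB = 12.4 kN.
A_CD = 551.5 mm².
σ_CD = N_CD/A_CD = 12400/551.5 = 22.48 MPa.

22.5 MPa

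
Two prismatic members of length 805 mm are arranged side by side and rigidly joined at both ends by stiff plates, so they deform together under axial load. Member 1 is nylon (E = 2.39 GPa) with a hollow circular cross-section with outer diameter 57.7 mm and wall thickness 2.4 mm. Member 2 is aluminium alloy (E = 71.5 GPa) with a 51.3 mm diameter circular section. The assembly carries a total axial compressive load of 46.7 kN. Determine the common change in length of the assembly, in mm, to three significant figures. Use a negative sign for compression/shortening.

-0.253 mm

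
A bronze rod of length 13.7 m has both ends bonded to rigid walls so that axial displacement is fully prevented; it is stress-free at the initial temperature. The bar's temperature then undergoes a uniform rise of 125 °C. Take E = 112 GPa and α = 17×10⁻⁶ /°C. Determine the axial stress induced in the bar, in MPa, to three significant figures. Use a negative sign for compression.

-238 MPa

Free thermal expansion αLΔT = 17e-6 · 13700 · 125 = 29.11 mm.
The walls impose strain ε = −(29.11)/13700 = -2.1250e-03; σ = Eε = 112000 · -2.1250e-03 = -238 MPa.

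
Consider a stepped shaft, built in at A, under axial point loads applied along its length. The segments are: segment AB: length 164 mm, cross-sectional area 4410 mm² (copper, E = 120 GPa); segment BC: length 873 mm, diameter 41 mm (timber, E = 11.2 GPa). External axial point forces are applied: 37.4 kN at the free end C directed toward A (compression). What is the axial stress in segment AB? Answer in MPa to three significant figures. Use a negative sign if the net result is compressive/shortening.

Internal axial forces (sectioning from the free end, tension +): N_BC = -37.4 kN, N_AB = -37.4 kN.
σ_AB = N_AB/A_AB = -37400/4410 = -8.481 MPa.

-8.48 MPa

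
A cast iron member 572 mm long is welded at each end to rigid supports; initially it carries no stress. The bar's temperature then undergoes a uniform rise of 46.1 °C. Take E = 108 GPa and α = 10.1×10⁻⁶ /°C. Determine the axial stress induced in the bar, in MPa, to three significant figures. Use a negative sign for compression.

-50.3 MPa

Free thermal expansion αLΔT = 10.1e-6 · 572 · 46.1 = 0.2663 mm.
The walls impose strain ε = −(0.2663)/572 = -4.6561e-04; σ = Eε = 108000 · -4.6561e-04 = -50.29 MPa.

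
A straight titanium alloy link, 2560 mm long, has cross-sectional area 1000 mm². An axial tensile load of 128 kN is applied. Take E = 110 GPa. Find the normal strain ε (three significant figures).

0.00116

σ = N/A = 128 MPa; ε = σ/E = 128/110000 = 1.164e-03.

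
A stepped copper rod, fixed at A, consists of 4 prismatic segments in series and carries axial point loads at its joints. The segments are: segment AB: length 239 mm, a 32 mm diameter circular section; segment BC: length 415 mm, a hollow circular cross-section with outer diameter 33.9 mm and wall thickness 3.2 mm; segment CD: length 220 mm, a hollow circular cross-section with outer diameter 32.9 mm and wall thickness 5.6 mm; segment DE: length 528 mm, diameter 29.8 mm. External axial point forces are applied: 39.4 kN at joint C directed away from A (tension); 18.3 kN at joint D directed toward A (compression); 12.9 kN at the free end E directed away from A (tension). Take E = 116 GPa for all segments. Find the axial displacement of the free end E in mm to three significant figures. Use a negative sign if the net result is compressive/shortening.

0.544 mm

Internal axial forces (sectioning from the free end, tension +): N_DE = 12.9 kN, N_CD = -5.4 kN, N_BC = 34 kN, N_AB = 34 kN.
A_AB = 804.2 mm².
A_BC = 308.6 mm².
A_CD = 480.3 mm².
A_DE = 697.5 mm².
δ_AB = 34000·239/(804.2·116000) = 0.0871 mm
δ_BC = 34000·415/(308.6·116000) = 0.3941 mm
δ_CD = -5400·220/(480.3·116000) = -0.02132 mm
δ_DE = 12900·528/(697.5·116000) = 0.08419 mm
δ = Σδ_i = 0.5441 mm.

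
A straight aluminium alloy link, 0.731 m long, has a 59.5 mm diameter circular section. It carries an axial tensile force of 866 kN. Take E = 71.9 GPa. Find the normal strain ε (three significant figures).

A = 2781 mm².
σ = N/A = 311.5 MPa; ε = σ/E = 311.5/71900 = 4.332e-03.

0.00433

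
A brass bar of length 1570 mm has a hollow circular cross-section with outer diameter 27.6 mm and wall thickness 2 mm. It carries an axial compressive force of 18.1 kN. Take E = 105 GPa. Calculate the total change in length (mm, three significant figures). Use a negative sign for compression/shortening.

A = 160.8 mm².
δ_mech = NL/(AE) = -18100·1570/(160.8·105000) = -1.683 mm.

-1.68 mm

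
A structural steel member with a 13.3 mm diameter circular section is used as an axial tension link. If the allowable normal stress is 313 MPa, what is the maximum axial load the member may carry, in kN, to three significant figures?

43.5 kN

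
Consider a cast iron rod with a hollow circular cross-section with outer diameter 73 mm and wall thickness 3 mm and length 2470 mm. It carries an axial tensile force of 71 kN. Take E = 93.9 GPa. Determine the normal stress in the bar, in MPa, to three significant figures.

A = 659.7 mm².
σ = N/A = 71000/659.7 = 107.6 MPa.

108 MPa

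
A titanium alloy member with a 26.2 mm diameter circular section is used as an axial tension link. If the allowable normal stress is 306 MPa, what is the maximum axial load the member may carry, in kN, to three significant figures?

A = 539.1 mm².
P_max = σ_allow · A = 306 · 539.1 = 165000 N = 165 kN.

165 kN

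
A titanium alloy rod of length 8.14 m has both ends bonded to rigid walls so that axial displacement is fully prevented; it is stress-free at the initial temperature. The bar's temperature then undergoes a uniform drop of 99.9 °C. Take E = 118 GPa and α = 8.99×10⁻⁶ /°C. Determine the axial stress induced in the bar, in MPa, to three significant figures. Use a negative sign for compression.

Free thermal expansion αLΔT = 8.99e-6 · 8140 · -99.9 = -7.311 mm.
The walls impose strain ε = −(-7.311)/8140 = 8.9810e-04; σ = Eε = 118000 · 8.9810e-04 = 106 MPa.

106 MPa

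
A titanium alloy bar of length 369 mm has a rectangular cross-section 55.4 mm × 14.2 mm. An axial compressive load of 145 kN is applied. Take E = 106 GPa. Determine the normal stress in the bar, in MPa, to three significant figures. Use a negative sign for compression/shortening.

-184 MPa

A = 786.7 mm².
σ = N/A = -145000/786.7 = -184.3 MPa.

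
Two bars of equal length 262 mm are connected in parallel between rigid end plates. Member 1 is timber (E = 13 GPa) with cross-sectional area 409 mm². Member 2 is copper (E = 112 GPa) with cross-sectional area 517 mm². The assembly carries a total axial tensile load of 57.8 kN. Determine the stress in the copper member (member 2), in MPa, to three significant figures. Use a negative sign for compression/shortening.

102 MPa

Equal strain + equilibrium ⇒ each member carries load in proportion to AE: A₁E₁ = 5317000 N, A₂E₂ = 57900000 N, ΣAE = 63220000 N.
σ₂ = P·E₂/ΣAE = 57800·112000/63220000 = 102.4 MPa.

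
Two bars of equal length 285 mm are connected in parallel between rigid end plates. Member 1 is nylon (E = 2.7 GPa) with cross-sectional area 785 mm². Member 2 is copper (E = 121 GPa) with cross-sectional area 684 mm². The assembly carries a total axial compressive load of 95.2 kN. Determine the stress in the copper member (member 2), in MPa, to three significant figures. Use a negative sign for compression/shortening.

-136 MPa

Equal strain + equilibrium ⇒ each member carries load in proportion to AE: A₁E₁ = 2120000 N, A₂E₂ = 82760000 N, ΣAE = 84880000 N.
σ₂ = P·E₂/ΣAE = -95200·121000/84880000 = -135.7 MPa.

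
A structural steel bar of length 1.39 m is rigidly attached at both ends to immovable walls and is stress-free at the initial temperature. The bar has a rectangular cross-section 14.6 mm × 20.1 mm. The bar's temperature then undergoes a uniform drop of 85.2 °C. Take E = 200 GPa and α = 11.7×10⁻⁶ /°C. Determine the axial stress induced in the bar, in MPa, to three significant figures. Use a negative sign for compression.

Free thermal expansion αLΔT = 11.7e-6 · 1390 · -85.2 = -1.386 mm.
The walls impose strain ε = −(-1.386)/1390 = 9.9684e-04; σ = Eε = 200000 · 9.9684e-04 = 199.4 MPa.

199 MPa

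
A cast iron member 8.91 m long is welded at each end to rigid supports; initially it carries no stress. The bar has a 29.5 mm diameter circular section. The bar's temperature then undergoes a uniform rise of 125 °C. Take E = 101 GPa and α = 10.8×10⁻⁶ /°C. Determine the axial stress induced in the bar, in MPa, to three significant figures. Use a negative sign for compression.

-136 MPa

Free thermal expansion αLΔT = 10.8e-6 · 8910 · 125 = 12.03 mm.
The walls impose strain ε = −(12.03)/8910 = -1.3500e-03; σ = Eε = 101000 · -1.3500e-03 = -136.3 MPa.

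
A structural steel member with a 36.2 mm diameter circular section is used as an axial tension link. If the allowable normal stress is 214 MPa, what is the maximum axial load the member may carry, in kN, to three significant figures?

220 kN

A = 1029 mm².
P_max = σ_allow · A = 214 · 1029 = 220300 N = 220.3 kN.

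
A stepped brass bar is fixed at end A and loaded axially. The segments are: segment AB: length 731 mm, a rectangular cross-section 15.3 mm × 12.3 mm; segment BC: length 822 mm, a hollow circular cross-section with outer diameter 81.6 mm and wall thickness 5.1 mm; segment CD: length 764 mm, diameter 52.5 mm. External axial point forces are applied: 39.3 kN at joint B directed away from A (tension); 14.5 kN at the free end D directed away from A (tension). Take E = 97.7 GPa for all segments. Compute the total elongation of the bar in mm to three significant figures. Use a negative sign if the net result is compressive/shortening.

Internal axial forces (sectioning from the free end, tension +): N_CD = 14.5 kN, N_BC = 14.5 kN, N_AB = 53.8 kN.
A_AB = 188.2 mm².
A_BC = 1226 mm².
A_CD = 2165 mm².
δ_AB = 53800·731/(188.2·97700) = 2.139 mm
δ_BC = 14500·822/(1226·97700) = 0.09953 mm
δ_CD = 14500·764/(2165·97700) = 0.05238 mm
δ = Σδ_i = 2.291 mm.

2.29 mm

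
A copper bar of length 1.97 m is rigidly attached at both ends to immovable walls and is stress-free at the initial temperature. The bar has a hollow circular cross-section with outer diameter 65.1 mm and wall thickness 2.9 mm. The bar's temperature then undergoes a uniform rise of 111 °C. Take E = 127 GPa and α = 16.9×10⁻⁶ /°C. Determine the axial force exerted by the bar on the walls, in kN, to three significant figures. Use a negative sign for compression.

Free thermal expansion αLΔT = 16.9e-6 · 1970 · 111 = 3.696 mm.
The walls impose strain ε = −(3.696)/1970 = -1.8759e-03; σ = Eε = 127000 · -1.8759e-03 = -238.2 MPa.
Wall reaction R = σ·A = -238.2·566.7 = -135000 N = -135 kN.

-135 kN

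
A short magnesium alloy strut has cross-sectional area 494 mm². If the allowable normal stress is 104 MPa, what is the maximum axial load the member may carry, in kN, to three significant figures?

P_max = σ_allow · A = 104 · 494 = 51380 N = 51.38 kN.

51.4 kN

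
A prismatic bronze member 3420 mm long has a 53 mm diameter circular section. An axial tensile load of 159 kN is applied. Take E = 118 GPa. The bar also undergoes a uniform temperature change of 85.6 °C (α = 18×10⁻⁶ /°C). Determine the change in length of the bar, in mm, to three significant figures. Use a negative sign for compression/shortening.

A = 2206 mm².
δ_mech = NL/(AE) = 159000·3420/(2206·118000) = 2.089 mm.
δ_thermal = αLΔT = 18e-6·3420·85.6 = 5.27 mm.
δ = δ_mech + δ_thermal = 7.358 mm.

7.36 mm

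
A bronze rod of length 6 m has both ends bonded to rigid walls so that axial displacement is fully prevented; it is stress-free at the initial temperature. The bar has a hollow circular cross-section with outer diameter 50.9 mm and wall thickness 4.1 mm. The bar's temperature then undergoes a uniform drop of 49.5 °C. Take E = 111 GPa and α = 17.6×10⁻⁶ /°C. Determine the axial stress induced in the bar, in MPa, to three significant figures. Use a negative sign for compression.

96.7 MPa

Free thermal expansion αLΔT = 17.6e-6 · 6000 · -49.5 = -5.227 mm.
The walls impose strain ε = −(-5.227)/6000 = 8.7120e-04; σ = Eε = 111000 · 8.7120e-04 = 96.7 MPa.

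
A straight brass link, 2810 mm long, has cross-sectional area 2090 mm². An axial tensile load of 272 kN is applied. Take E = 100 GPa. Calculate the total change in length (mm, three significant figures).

δ_mech = NL/(AE) = 272000·2810/(2090·100000) = 3.657 mm.

3.66 mm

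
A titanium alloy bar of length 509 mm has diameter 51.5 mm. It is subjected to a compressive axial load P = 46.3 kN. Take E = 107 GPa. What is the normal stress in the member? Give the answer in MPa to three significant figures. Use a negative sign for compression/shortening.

A = 2083 mm².
σ = N/A = -46300/2083 = -22.23 MPa.

-22.2 MPa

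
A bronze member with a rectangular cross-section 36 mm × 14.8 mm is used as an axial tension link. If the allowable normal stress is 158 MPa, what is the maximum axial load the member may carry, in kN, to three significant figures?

84.2 kN

A = 532.8 mm².
P_max = σ_allow · A = 158 · 532.8 = 84180 N = 84.18 kN.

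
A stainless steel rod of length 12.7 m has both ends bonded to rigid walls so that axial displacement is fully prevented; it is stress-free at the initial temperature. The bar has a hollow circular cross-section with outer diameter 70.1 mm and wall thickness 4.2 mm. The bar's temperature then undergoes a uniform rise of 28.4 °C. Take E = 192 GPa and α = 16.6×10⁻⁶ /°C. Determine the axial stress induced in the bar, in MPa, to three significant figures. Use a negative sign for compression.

Free thermal expansion αLΔT = 16.6e-6 · 12700 · 28.4 = 5.987 mm.
The walls impose strain ε = −(5.987)/12700 = -4.7144e-04; σ = Eε = 192000 · -4.7144e-04 = -90.52 MPa.

-90.5 MPa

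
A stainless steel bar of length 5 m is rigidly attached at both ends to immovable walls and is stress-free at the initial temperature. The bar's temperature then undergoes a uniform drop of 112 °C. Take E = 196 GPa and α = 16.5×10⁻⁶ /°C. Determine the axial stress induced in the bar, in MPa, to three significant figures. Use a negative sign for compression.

362 MPa

Free thermal expansion αLΔT = 16.5e-6 · 5000 · -112 = -9.24 mm.
The walls impose strain ε = −(-9.24)/5000 = 1.8480e-03; σ = Eε = 196000 · 1.8480e-03 = 362.2 MPa.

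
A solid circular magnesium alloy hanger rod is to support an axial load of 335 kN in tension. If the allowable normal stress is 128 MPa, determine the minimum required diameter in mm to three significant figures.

Required area A ≥ P/σ_allow = 335000/128 = 2617 mm².
For a solid circular section, d ≥ √(4A/π) = 57.73 mm.

57.7 mm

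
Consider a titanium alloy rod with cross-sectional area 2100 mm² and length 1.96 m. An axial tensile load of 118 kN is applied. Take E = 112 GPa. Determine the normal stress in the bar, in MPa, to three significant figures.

56.2 MPa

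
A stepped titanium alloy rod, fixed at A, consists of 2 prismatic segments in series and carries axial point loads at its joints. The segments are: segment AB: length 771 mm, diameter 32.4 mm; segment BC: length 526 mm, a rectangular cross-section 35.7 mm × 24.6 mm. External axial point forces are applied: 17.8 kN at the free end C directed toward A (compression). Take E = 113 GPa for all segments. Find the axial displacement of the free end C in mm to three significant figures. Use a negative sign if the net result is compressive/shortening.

Internal axial forces (sectioning from the free end, tension +): N_BC = -17.8 kN, N_AB = -17.8 kN.
A_AB = 824.5 mm².
A_BC = 878.2 mm².
δ_AB = -17800·771/(824.5·113000) = -0.1473 mm
δ_BC = -17800·526/(878.2·113000) = -0.09435 mm
δ = Σδ_i = -0.2417 mm.

-0.242 mm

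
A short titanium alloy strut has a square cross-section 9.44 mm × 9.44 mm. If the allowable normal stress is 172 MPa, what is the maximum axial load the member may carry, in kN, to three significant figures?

15.3 kN

A = 89.11 mm².
P_max = σ_allow · A = 172 · 89.11 = 15330 N = 15.33 kN.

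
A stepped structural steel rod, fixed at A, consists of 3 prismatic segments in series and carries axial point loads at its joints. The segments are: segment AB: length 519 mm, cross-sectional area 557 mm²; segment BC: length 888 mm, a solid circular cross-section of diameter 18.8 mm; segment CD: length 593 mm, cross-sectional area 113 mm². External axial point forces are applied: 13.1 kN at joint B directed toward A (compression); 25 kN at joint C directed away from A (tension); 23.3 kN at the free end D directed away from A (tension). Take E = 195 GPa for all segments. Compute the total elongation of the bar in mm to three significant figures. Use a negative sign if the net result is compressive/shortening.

Internal axial forces (sectioning from the free end, tension +): N_CD = 23.3 kN, N_BC = 48.3 kN, N_AB = 35.2 kN.
A_BC = 277.6 mm².
δ_AB = 35200·519/(557·195000) = 0.1682 mm
δ_BC = 48300·888/(277.6·195000) = 0.7924 mm
δ_CD = 23300·593/(113·195000) = 0.627 mm
δ = Σδ_i = 1.588 mm.

1.59 mm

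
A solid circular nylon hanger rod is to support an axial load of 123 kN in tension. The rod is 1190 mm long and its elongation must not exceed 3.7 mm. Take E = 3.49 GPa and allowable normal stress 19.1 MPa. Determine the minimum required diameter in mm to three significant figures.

120 mm

Required area A ≥ P/σ_allow = 123000/19.1 = 6440 mm².
For a solid circular section, d ≥ √(4A/π) = 90.55 mm.
Elongation limit: A ≥ PL/(Eδ_allow) = 123000·1190/(3490·3.7) = 11340 mm² ⇒ d ≥ 120.1 mm.
The elongation limit governs.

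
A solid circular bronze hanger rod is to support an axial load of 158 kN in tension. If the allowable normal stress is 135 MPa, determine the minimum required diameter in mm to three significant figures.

38.6 mm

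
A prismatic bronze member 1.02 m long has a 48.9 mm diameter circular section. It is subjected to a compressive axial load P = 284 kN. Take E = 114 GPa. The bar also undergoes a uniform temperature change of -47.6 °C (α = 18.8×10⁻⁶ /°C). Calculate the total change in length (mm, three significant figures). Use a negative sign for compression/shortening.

A = 1878 mm².
δ_mech = NL/(AE) = -284000·1020/(1878·114000) = -1.353 mm.
δ_thermal = αLΔT = 18.8e-6·1020·-47.6 = -0.9128 mm.
δ = δ_mech + δ_thermal = -2.266 mm.

-2.27 mm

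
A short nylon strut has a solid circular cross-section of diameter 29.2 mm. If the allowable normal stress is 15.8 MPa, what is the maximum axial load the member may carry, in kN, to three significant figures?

A = 669.7 mm².
P_max = σ_allow · A = 15.8 · 669.7 = 10580 N = 10.58 kN.

10.6 kN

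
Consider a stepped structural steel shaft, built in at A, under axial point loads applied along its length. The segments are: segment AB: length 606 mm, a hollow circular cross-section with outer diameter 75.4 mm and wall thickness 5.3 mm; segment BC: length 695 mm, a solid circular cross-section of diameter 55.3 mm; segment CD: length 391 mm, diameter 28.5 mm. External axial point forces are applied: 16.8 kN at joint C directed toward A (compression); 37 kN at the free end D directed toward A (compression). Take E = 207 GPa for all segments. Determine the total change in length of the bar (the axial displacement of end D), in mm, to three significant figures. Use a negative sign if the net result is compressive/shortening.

Internal axial forces (sectioning from the free end, tension +): N_CD = -37 kN, N_BC = -53.8 kN, N_AB = -53.8 kN.
A_AB = 1167 mm².
A_BC = 2402 mm².
A_CD = 637.9 mm².
δ_AB = -53800·606/(1167·207000) = -0.1349 mm
δ_BC = -53800·695/(2402·207000) = -0.07521 mm
δ_CD = -37000·391/(637.9·207000) = -0.1096 mm
δ = Σδ_i = -0.3197 mm.

-0.320 mm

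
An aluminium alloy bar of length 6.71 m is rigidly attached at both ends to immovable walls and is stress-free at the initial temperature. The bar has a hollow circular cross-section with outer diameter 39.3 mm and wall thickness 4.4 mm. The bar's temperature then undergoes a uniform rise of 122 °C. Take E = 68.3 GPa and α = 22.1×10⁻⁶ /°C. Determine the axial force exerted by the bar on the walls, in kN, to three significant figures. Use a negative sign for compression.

Free thermal expansion αLΔT = 22.1e-6 · 6710 · 122 = 18.09 mm.
The walls impose strain ε = −(18.09)/6710 = -2.6962e-03; σ = Eε = 68300 · -2.6962e-03 = -184.2 MPa.
Wall reaction R = σ·A = -184.2·482.4 = -88840 N = -88.84 kN.

-88.8 kN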